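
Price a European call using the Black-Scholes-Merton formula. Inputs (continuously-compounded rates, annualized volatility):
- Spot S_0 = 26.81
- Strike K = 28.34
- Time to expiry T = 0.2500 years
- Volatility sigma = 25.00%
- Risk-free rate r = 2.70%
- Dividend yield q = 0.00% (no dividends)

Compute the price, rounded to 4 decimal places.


Answer: Price = 0.8025

Derivation:
d1 = (ln(S/K) + (r - q + 0.5*sigma^2) * T) / (sigma * sqrt(T)) = -0.32749426
d2 = d1 - sigma * sqrt(T) = -0.45249426
exp(-rT) = 0.99327273; exp(-qT) = 1.00000000
C = S_0 * exp(-qT) * N(d1) - K * exp(-rT) * N(d2)
N(d1) = 0.37164704; N(d2) = 0.32545648
C = 26.8100 * 1.00000000 * 0.37164704 - 28.3400 * 0.99327273 * 0.32545648 = 0.8025


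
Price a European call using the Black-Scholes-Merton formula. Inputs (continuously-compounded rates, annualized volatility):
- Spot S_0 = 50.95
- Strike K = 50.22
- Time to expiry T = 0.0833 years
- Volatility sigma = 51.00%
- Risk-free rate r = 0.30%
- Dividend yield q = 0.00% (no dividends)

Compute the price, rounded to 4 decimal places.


Answer: Price = 3.3534

Derivation:
d1 = (ln(S/K) + (r - q + 0.5*sigma^2) * T) / (sigma * sqrt(T)) = 0.17333804
d2 = d1 - sigma * sqrt(T) = 0.02614317
exp(-rT) = 0.99975013; exp(-qT) = 1.00000000
C = S_0 * exp(-qT) * N(d1) - K * exp(-rT) * N(d2)
N(d1) = 0.56880714; N(d2) = 0.51042843
C = 50.9500 * 1.00000000 * 0.56880714 - 50.2200 * 0.99975013 * 0.51042843 = 3.3534


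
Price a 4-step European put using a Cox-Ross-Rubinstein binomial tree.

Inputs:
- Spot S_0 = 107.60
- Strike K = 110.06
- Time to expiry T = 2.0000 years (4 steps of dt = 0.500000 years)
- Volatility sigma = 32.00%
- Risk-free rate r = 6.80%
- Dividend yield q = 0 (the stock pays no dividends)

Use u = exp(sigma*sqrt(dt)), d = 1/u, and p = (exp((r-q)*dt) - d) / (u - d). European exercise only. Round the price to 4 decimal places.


dt = T/N = 0.500000
u = exp(sigma*sqrt(dt)) = 1.253919; d = 1/u = 0.797499
p = (exp((r-q)*dt) - d) / (u - d) = 0.519445
Discount per step: exp(-r*dt) = 0.966572
Stock lattice S(k, i) with i counting down-moves:
  k=0: S(0,0) = 107.6000
  k=1: S(1,0) = 134.9217; S(1,1) = 85.8109
  k=2: S(2,0) = 169.1810; S(2,1) = 107.6000; S(2,2) = 68.4342
  k=3: S(3,0) = 212.1393; S(3,1) = 134.9217; S(3,2) = 85.8109; S(3,3) = 54.5762
  k=4: S(4,0) = 266.0056; S(4,1) = 169.1810; S(4,2) = 107.6000; S(4,3) = 68.4342; S(4,4) = 43.5245
Terminal payoffs V(N, i) = max(K - S_T, 0):
  V(4,0) = 0.000000; V(4,1) = 0.000000; V(4,2) = 2.460000; V(4,3) = 41.625827; V(4,4) = 66.535501
Backward induction: V(k, i) = exp(-r*dt) * [p * V(k+1, i) + (1-p) * V(k+1, i+1)].
  V(3,0) = exp(-r*dt) * [p*0.000000 + (1-p)*0.000000] = 0.000000
  V(3,1) = exp(-r*dt) * [p*0.000000 + (1-p)*2.460000] = 1.142647
  V(3,2) = exp(-r*dt) * [p*2.460000 + (1-p)*41.625827] = 20.569922
  V(3,3) = exp(-r*dt) * [p*41.625827 + (1-p)*66.535501] = 51.804646
  V(2,0) = exp(-r*dt) * [p*0.000000 + (1-p)*1.142647] = 0.530749
  V(2,1) = exp(-r*dt) * [p*1.142647 + (1-p)*20.569922] = 10.128235
  V(2,2) = exp(-r*dt) * [p*20.569922 + (1-p)*51.804646] = 34.390535
  V(1,0) = exp(-r*dt) * [p*0.530749 + (1-p)*10.128235] = 4.970948
  V(1,1) = exp(-r*dt) * [p*10.128235 + (1-p)*34.390535] = 21.059272
  V(0,0) = exp(-r*dt) * [p*4.970948 + (1-p)*21.059272] = 12.277651

Answer: Price = V(0,0) = 12.2777


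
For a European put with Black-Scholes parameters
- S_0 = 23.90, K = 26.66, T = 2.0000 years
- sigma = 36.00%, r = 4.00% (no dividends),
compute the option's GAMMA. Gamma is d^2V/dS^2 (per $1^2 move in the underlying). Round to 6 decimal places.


d1 = 0.1970355878; d2 = -0.3120812947
phi(d1) = 0.3912728859; exp(-qT) = 1.0000000000; exp(-rT) = 0.9231163464
Gamma = exp(-qT) * phi(d1) / (S * sigma * sqrt(T)) = 1.0000000000 * 0.3912728859 / (23.9000 * 0.3600 * 1.4142135624) = 0.032156

Answer: Gamma = 0.032156


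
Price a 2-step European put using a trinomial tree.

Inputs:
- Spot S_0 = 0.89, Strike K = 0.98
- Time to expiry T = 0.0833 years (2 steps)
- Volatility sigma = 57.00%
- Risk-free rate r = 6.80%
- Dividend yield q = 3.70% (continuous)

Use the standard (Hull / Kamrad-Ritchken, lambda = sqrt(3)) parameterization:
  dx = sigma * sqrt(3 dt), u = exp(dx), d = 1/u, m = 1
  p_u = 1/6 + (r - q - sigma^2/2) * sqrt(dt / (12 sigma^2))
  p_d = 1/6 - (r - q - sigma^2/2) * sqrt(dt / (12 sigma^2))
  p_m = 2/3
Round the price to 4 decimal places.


Answer: Price = V(0,0) = 0.1175

Derivation:
dt = T/N = 0.041650; dx = sigma*sqrt(3*dt) = 0.201485
u = exp(dx) = 1.223218; d = 1/u = 0.817516
p_u = 0.153080, p_m = 0.666667, p_d = 0.180253
Discount per step: exp(-r*dt) = 0.997172
Stock lattice S(k, j) with j the centered position index:
  k=0: S(0,+0) = 0.8900
  k=1: S(1,-1) = 0.7276; S(1,+0) = 0.8900; S(1,+1) = 1.0887
  k=2: S(2,-2) = 0.5948; S(2,-1) = 0.7276; S(2,+0) = 0.8900; S(2,+1) = 1.0887; S(2,+2) = 1.3317
Terminal payoffs V(N, j) = max(K - S_T, 0):
  V(2,-2) = 0.385185; V(2,-1) = 0.252411; V(2,+0) = 0.090000; V(2,+1) = 0.000000; V(2,+2) = 0.000000
Backward induction: V(k, j) = exp(-r*dt) * [p_u * V(k+1, j+1) + p_m * V(k+1, j) + p_d * V(k+1, j-1)]
  V(1,-1) = exp(-r*dt) * [p_u*0.090000 + p_m*0.252411 + p_d*0.385185] = 0.250771
  V(1,+0) = exp(-r*dt) * [p_u*0.000000 + p_m*0.090000 + p_d*0.252411] = 0.105199
  V(1,+1) = exp(-r*dt) * [p_u*0.000000 + p_m*0.000000 + p_d*0.090000] = 0.016177
  V(0,+0) = exp(-r*dt) * [p_u*0.016177 + p_m*0.105199 + p_d*0.250771] = 0.117478


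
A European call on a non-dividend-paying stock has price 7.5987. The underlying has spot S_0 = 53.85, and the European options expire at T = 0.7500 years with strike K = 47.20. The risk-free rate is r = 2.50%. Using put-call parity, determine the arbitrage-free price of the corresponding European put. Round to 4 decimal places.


Put-call parity: C - P = S_0 * exp(-qT) - K * exp(-rT).
S_0 * exp(-qT) = 53.8500 * 1.00000000 = 53.85000000
K * exp(-rT) = 47.2000 * 0.98142469 = 46.32324526
P = C - S*exp(-qT) + K*exp(-rT)
P = 7.5987 - 53.85000000 + 46.32324526 = 0.0719

Answer: Put price = 0.0719


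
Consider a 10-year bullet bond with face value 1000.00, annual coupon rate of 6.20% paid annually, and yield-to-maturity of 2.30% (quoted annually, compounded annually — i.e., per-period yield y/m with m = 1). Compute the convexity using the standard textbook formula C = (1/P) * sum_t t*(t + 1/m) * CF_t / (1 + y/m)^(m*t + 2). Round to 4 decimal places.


Answer: Convexity = 78.5281

Derivation:
Coupon per period c = face * coupon_rate / m = 62.000000
Periods per year m = 1; per-period yield y/m = 0.023000
Number of cashflows N = 10
Cashflows (t years, CF_t, discount factor 1/(1+y/m)^(m*t), PV):
  t = 1.0000: CF_t = 62.000000, DF = 0.977517, PV = 60.606061
  t = 2.0000: CF_t = 62.000000, DF = 0.955540, PV = 59.243461
  t = 3.0000: CF_t = 62.000000, DF = 0.934056, PV = 57.911497
  t = 4.0000: CF_t = 62.000000, DF = 0.913056, PV = 56.609479
  t = 5.0000: CF_t = 62.000000, DF = 0.892528, PV = 55.336734
  t = 6.0000: CF_t = 62.000000, DF = 0.872461, PV = 54.092604
  t = 7.0000: CF_t = 62.000000, DF = 0.852846, PV = 52.876446
  t = 8.0000: CF_t = 62.000000, DF = 0.833671, PV = 51.687630
  t = 9.0000: CF_t = 62.000000, DF = 0.814928, PV = 50.525543
  t = 10.0000: CF_t = 1062.000000, DF = 0.796606, PV = 845.995747
Price P = sum_t PV_t = 1344.885199
Convexity numerator sum_t t*(t + 1/m) * CF_t / (1+y/m)^(m*t + 2):
  t = 1.0000: term = 115.822993
  t = 2.0000: term = 339.656871
  t = 3.0000: term = 664.040804
  t = 4.0000: term = 1081.852076
  t = 5.0000: term = 1586.293367
  t = 6.0000: term = 2170.880463
  t = 7.0000: term = 2829.430385
  t = 8.0000: term = 3556.049919
  t = 9.0000: term = 4345.124534
  t = 10.0000: term = 88922.076829
Convexity = (1/P) * sum = 105611.228242 / 1344.885199 = 78.528062


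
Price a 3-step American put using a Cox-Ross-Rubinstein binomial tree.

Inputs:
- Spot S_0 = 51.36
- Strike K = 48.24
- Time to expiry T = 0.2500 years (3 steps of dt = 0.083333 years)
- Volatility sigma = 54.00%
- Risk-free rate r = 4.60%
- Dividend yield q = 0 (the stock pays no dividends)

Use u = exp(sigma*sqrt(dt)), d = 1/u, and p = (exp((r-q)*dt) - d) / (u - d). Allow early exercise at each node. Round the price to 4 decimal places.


dt = T/N = 0.083333
u = exp(sigma*sqrt(dt)) = 1.168691; d = 1/u = 0.855658
p = (exp((r-q)*dt) - d) / (u - d) = 0.473377
Discount per step: exp(-r*dt) = 0.996174
Stock lattice S(k, i) with i counting down-moves:
  k=0: S(0,0) = 51.3600
  k=1: S(1,0) = 60.0240; S(1,1) = 43.9466
  k=2: S(2,0) = 70.1495; S(2,1) = 51.3600; S(2,2) = 37.6033
  k=3: S(3,0) = 81.9831; S(3,1) = 60.0240; S(3,2) = 43.9466; S(3,3) = 32.1755
Terminal payoffs V(N, i) = max(K - S_T, 0):
  V(3,0) = 0.000000; V(3,1) = 0.000000; V(3,2) = 4.293408; V(3,3) = 16.064479
Backward induction: V(k, i) = exp(-r*dt) * [p * V(k+1, i) + (1-p) * V(k+1, i+1)]; then take max(V_cont, immediate exercise) for American.
  V(2,0) = exp(-r*dt) * [p*0.000000 + (1-p)*0.000000] = 0.000000; exercise = 0.000000; V(2,0) = max -> 0.000000
  V(2,1) = exp(-r*dt) * [p*0.000000 + (1-p)*4.293408] = 2.252357; exercise = 0.000000; V(2,1) = max -> 2.252357
  V(2,2) = exp(-r*dt) * [p*4.293408 + (1-p)*16.064479] = 10.452183; exercise = 10.636749; V(2,2) = max -> 10.636749
  V(1,0) = exp(-r*dt) * [p*0.000000 + (1-p)*2.252357] = 1.181605; exercise = 0.000000; V(1,0) = max -> 1.181605
  V(1,1) = exp(-r*dt) * [p*2.252357 + (1-p)*10.636749] = 6.642261; exercise = 4.293408; V(1,1) = max -> 6.642261
  V(0,0) = exp(-r*dt) * [p*1.181605 + (1-p)*6.642261] = 4.041790; exercise = 0.000000; V(0,0) = max -> 4.041790

Answer: Price = V(0,0) = 4.0418


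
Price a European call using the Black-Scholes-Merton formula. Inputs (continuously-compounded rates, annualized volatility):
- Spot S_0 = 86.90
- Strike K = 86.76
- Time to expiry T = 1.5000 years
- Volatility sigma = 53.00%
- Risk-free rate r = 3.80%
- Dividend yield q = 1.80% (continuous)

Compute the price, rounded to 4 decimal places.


Answer: Price = 22.5309

Derivation:
d1 = (ln(S/K) + (r - q + 0.5*sigma^2) * T) / (sigma * sqrt(T)) = 0.37325809
d2 = d1 - sigma * sqrt(T) = -0.27585669
exp(-rT) = 0.94459407; exp(-qT) = 0.97336124
C = S_0 * exp(-qT) * N(d1) - K * exp(-rT) * N(d2)
N(d1) = 0.64552182; N(d2) = 0.39132907
C = 86.9000 * 0.97336124 * 0.64552182 - 86.7600 * 0.94459407 * 0.39132907 = 22.5309


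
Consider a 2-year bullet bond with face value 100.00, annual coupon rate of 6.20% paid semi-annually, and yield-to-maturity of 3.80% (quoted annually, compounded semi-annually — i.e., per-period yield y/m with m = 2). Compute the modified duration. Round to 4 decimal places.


Coupon per period c = face * coupon_rate / m = 3.100000
Periods per year m = 2; per-period yield y/m = 0.019000
Number of cashflows N = 4
Cashflows (t years, CF_t, discount factor 1/(1+y/m)^(m*t), PV):
  t = 0.5000: CF_t = 3.100000, DF = 0.981354, PV = 3.042198
  t = 1.0000: CF_t = 3.100000, DF = 0.963056, PV = 2.985474
  t = 1.5000: CF_t = 3.100000, DF = 0.945099, PV = 2.929808
  t = 2.0000: CF_t = 103.100000, DF = 0.927477, PV = 95.622904
Price P = sum_t PV_t = 104.580384
First compute Macaulay numerator sum_t t * PV_t:
  t * PV_t at t = 0.5000: 1.521099
  t * PV_t at t = 1.0000: 2.985474
  t * PV_t at t = 1.5000: 4.394712
  t * PV_t at t = 2.0000: 191.245808
Macaulay duration D = 200.147093 / 104.580384 = 1.913811
Modified duration = D / (1 + y/m) = 1.913811 / (1 + 0.019000) = 1.878127

Answer: Modified duration = 1.8781


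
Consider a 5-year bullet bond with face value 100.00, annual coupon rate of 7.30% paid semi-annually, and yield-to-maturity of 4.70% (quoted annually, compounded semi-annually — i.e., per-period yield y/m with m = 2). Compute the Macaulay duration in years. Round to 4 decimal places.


Answer: Macaulay duration = 4.3225 years

Derivation:
Coupon per period c = face * coupon_rate / m = 3.650000
Periods per year m = 2; per-period yield y/m = 0.023500
Number of cashflows N = 10
Cashflows (t years, CF_t, discount factor 1/(1+y/m)^(m*t), PV):
  t = 0.5000: CF_t = 3.650000, DF = 0.977040, PV = 3.566194
  t = 1.0000: CF_t = 3.650000, DF = 0.954606, PV = 3.484313
  t = 1.5000: CF_t = 3.650000, DF = 0.932688, PV = 3.404312
  t = 2.0000: CF_t = 3.650000, DF = 0.911273, PV = 3.326147
  t = 2.5000: CF_t = 3.650000, DF = 0.890350, PV = 3.249778
  t = 3.0000: CF_t = 3.650000, DF = 0.869907, PV = 3.175161
  t = 3.5000: CF_t = 3.650000, DF = 0.849934, PV = 3.102258
  t = 4.0000: CF_t = 3.650000, DF = 0.830419, PV = 3.031029
  t = 4.5000: CF_t = 3.650000, DF = 0.811352, PV = 2.961435
  t = 5.0000: CF_t = 103.650000, DF = 0.792723, PV = 82.165752
Price P = sum_t PV_t = 111.466380
Macaulay numerator sum_t t * PV_t:
  t * PV_t at t = 0.5000: 1.783097
  t * PV_t at t = 1.0000: 3.484313
  t * PV_t at t = 1.5000: 5.106468
  t * PV_t at t = 2.0000: 6.652295
  t * PV_t at t = 2.5000: 8.124444
  t * PV_t at t = 3.0000: 9.525484
  t * PV_t at t = 3.5000: 10.857904
  t * PV_t at t = 4.0000: 12.124116
  t * PV_t at t = 4.5000: 13.326459
  t * PV_t at t = 5.0000: 410.828762
Macaulay duration D = (sum_t t * PV_t) / P = 481.813340 / 111.466380 = 4.322499


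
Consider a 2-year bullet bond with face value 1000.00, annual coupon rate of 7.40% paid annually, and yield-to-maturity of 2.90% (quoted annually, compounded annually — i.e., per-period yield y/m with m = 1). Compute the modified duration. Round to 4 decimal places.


Answer: Modified duration = 1.8793

Derivation:
Coupon per period c = face * coupon_rate / m = 74.000000
Periods per year m = 1; per-period yield y/m = 0.029000
Number of cashflows N = 2
Cashflows (t years, CF_t, discount factor 1/(1+y/m)^(m*t), PV):
  t = 1.0000: CF_t = 74.000000, DF = 0.971817, PV = 71.914480
  t = 2.0000: CF_t = 1074.000000, DF = 0.944429, PV = 1014.316597
Price P = sum_t PV_t = 1086.231077
First compute Macaulay numerator sum_t t * PV_t:
  t * PV_t at t = 1.0000: 71.914480
  t * PV_t at t = 2.0000: 2028.633194
Macaulay duration D = 2100.547674 / 1086.231077 = 1.933794
Modified duration = D / (1 + y/m) = 1.933794 / (1 + 0.029000) = 1.879295


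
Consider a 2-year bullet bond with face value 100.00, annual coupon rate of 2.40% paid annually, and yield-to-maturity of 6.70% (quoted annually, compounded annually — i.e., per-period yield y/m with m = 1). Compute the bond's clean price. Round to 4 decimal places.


Answer: Price = 92.1931

Derivation:
Coupon per period c = face * coupon_rate / m = 2.400000
Periods per year m = 1; per-period yield y/m = 0.067000
Number of cashflows N = 2
Cashflows (t years, CF_t, discount factor 1/(1+y/m)^(m*t), PV):
  t = 1.0000: CF_t = 2.400000, DF = 0.937207, PV = 2.249297
  t = 2.0000: CF_t = 102.400000, DF = 0.878357, PV = 89.943776
Price P = sum_t PV_t = 92.193073


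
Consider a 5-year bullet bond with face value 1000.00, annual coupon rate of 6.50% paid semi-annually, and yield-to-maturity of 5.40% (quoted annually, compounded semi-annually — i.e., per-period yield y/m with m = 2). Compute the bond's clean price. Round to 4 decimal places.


Answer: Price = 1047.6427

Derivation:
Coupon per period c = face * coupon_rate / m = 32.500000
Periods per year m = 2; per-period yield y/m = 0.027000
Number of cashflows N = 10
Cashflows (t years, CF_t, discount factor 1/(1+y/m)^(m*t), PV):
  t = 0.5000: CF_t = 32.500000, DF = 0.973710, PV = 31.645570
  t = 1.0000: CF_t = 32.500000, DF = 0.948111, PV = 30.813602
  t = 1.5000: CF_t = 32.500000, DF = 0.923185, PV = 30.003508
  t = 2.0000: CF_t = 32.500000, DF = 0.898914, PV = 29.214710
  t = 2.5000: CF_t = 32.500000, DF = 0.875282, PV = 28.446651
  t = 3.0000: CF_t = 32.500000, DF = 0.852270, PV = 27.698784
  t = 3.5000: CF_t = 32.500000, DF = 0.829864, PV = 26.970578
  t = 4.0000: CF_t = 32.500000, DF = 0.808047, PV = 26.261517
  t = 4.5000: CF_t = 32.500000, DF = 0.786803, PV = 25.571098
  t = 5.0000: CF_t = 1032.500000, DF = 0.766118, PV = 791.016649
Price P = sum_t PV_t = 1047.642666


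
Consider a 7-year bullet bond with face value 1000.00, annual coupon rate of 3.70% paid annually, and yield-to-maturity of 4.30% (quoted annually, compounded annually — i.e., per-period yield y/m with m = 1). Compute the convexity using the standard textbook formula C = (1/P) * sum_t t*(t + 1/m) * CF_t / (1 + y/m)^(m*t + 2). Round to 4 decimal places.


Answer: Convexity = 44.4638

Derivation:
Coupon per period c = face * coupon_rate / m = 37.000000
Periods per year m = 1; per-period yield y/m = 0.043000
Number of cashflows N = 7
Cashflows (t years, CF_t, discount factor 1/(1+y/m)^(m*t), PV):
  t = 1.0000: CF_t = 37.000000, DF = 0.958773, PV = 35.474593
  t = 2.0000: CF_t = 37.000000, DF = 0.919245, PV = 34.012073
  t = 3.0000: CF_t = 37.000000, DF = 0.881347, PV = 32.609850
  t = 4.0000: CF_t = 37.000000, DF = 0.845012, PV = 31.265436
  t = 5.0000: CF_t = 37.000000, DF = 0.810174, PV = 29.976449
  t = 6.0000: CF_t = 37.000000, DF = 0.776773, PV = 28.740603
  t = 7.0000: CF_t = 1037.000000, DF = 0.744749, PV = 772.304557
Price P = sum_t PV_t = 964.383560
Convexity numerator sum_t t*(t + 1/m) * CF_t / (1+y/m)^(m*t + 2):
  t = 1.0000: term = 65.219700
  t = 2.0000: term = 187.592616
  t = 3.0000: term = 359.717385
  t = 4.0000: term = 574.812057
  t = 5.0000: term = 826.671223
  t = 6.0000: term = 1109.625803
  t = 7.0000: term = 39756.487519
Convexity = (1/P) * sum = 42880.126303 / 964.383560 = 44.463767


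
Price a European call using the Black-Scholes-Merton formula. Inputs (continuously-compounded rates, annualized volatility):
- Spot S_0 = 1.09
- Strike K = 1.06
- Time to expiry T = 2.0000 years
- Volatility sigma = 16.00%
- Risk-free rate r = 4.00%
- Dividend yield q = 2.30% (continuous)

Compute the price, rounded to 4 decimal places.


d1 = (ln(S/K) + (r - q + 0.5*sigma^2) * T) / (sigma * sqrt(T)) = 0.38673786
d2 = d1 - sigma * sqrt(T) = 0.16046369
exp(-rT) = 0.92311635; exp(-qT) = 0.95504196
C = S_0 * exp(-qT) * N(d1) - K * exp(-rT) * N(d2)
N(d1) = 0.65052486; N(d2) = 0.56374209
C = 1.0900 * 0.95504196 * 0.65052486 - 1.0600 * 0.92311635 * 0.56374209 = 0.1256

Answer: Price = 0.1256


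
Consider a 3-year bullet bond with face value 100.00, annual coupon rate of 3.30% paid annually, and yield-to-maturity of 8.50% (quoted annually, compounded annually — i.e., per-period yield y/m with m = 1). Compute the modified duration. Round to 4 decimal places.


Coupon per period c = face * coupon_rate / m = 3.300000
Periods per year m = 1; per-period yield y/m = 0.085000
Number of cashflows N = 3
Cashflows (t years, CF_t, discount factor 1/(1+y/m)^(m*t), PV):
  t = 1.0000: CF_t = 3.300000, DF = 0.921659, PV = 3.041475
  t = 2.0000: CF_t = 3.300000, DF = 0.849455, PV = 2.803202
  t = 3.0000: CF_t = 103.300000, DF = 0.782908, PV = 80.874407
Price P = sum_t PV_t = 86.719084
First compute Macaulay numerator sum_t t * PV_t:
  t * PV_t at t = 1.0000: 3.041475
  t * PV_t at t = 2.0000: 5.606405
  t * PV_t at t = 3.0000: 242.623220
Macaulay duration D = 251.271099 / 86.719084 = 2.897529
Modified duration = D / (1 + y/m) = 2.897529 / (1 + 0.085000) = 2.670534

Answer: Modified duration = 2.6705


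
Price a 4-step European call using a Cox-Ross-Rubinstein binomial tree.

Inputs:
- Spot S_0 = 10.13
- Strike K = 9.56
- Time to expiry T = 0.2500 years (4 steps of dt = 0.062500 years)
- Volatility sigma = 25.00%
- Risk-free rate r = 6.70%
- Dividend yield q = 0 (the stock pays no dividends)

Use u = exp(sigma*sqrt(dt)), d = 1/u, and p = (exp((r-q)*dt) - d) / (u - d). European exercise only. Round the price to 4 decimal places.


Answer: Price = V(0,0) = 0.9591

Derivation:
dt = T/N = 0.062500
u = exp(sigma*sqrt(dt)) = 1.064494; d = 1/u = 0.939413
p = (exp((r-q)*dt) - d) / (u - d) = 0.517928
Discount per step: exp(-r*dt) = 0.995821
Stock lattice S(k, i) with i counting down-moves:
  k=0: S(0,0) = 10.1300
  k=1: S(1,0) = 10.7833; S(1,1) = 9.5163
  k=2: S(2,0) = 11.4788; S(2,1) = 10.1300; S(2,2) = 8.9397
  k=3: S(3,0) = 12.2191; S(3,1) = 10.7833; S(3,2) = 9.5163; S(3,3) = 8.3981
  k=4: S(4,0) = 13.0072; S(4,1) = 11.4788; S(4,2) = 10.1300; S(4,3) = 8.9397; S(4,4) = 7.8893
Terminal payoffs V(N, i) = max(S_T - K, 0):
  V(4,0) = 3.447177; V(4,1) = 1.918794; V(4,2) = 0.570000; V(4,3) = 0.000000; V(4,4) = 0.000000
Backward induction: V(k, i) = exp(-r*dt) * [p * V(k+1, i) + (1-p) * V(k+1, i+1)].
  V(3,0) = exp(-r*dt) * [p*3.447177 + (1-p)*1.918794] = 2.699061
  V(3,1) = exp(-r*dt) * [p*1.918794 + (1-p)*0.570000] = 1.263278
  V(3,2) = exp(-r*dt) * [p*0.570000 + (1-p)*0.000000] = 0.293986
  V(3,3) = exp(-r*dt) * [p*0.000000 + (1-p)*0.000000] = 0.000000
  V(2,0) = exp(-r*dt) * [p*2.699061 + (1-p)*1.263278] = 1.998524
  V(2,1) = exp(-r*dt) * [p*1.263278 + (1-p)*0.293986] = 0.792683
  V(2,2) = exp(-r*dt) * [p*0.293986 + (1-p)*0.000000] = 0.151627
  V(1,0) = exp(-r*dt) * [p*1.998524 + (1-p)*0.792683] = 1.411301
  V(1,1) = exp(-r*dt) * [p*0.792683 + (1-p)*0.151627] = 0.481627
  V(0,0) = exp(-r*dt) * [p*1.411301 + (1-p)*0.481627] = 0.959107


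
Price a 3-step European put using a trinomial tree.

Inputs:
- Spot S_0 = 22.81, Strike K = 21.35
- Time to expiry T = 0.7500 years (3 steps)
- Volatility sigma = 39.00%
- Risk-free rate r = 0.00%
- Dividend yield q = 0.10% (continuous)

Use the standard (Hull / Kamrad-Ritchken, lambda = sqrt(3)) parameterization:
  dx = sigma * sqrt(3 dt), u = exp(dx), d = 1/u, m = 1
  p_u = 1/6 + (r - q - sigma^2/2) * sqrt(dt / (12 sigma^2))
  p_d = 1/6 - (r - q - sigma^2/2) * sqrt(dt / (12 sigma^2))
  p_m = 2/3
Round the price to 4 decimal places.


Answer: Price = V(0,0) = 2.2411

Derivation:
dt = T/N = 0.250000; dx = sigma*sqrt(3*dt) = 0.337750
u = exp(dx) = 1.401790; d = 1/u = 0.713374
p_u = 0.138151, p_m = 0.666667, p_d = 0.195183
Discount per step: exp(-r*dt) = 1.000000
Stock lattice S(k, j) with j the centered position index:
  k=0: S(0,+0) = 22.8100
  k=1: S(1,-1) = 16.2721; S(1,+0) = 22.8100; S(1,+1) = 31.9748
  k=2: S(2,-2) = 11.6081; S(2,-1) = 16.2721; S(2,+0) = 22.8100; S(2,+1) = 31.9748; S(2,+2) = 44.8220
  k=3: S(3,-3) = 8.2809; S(3,-2) = 11.6081; S(3,-1) = 16.2721; S(3,+0) = 22.8100; S(3,+1) = 31.9748; S(3,+2) = 44.8220; S(3,+3) = 62.8310
Terminal payoffs V(N, j) = max(K - S_T, 0):
  V(3,-3) = 13.069119; V(3,-2) = 9.741945; V(3,-1) = 5.077946; V(3,+0) = 0.000000; V(3,+1) = 0.000000; V(3,+2) = 0.000000; V(3,+3) = 0.000000
Backward induction: V(k, j) = exp(-r*dt) * [p_u * V(k+1, j+1) + p_m * V(k+1, j) + p_d * V(k+1, j-1)]
  V(2,-2) = exp(-r*dt) * [p_u*5.077946 + p_m*9.741945 + p_d*13.069119] = 9.747017
  V(2,-1) = exp(-r*dt) * [p_u*0.000000 + p_m*5.077946 + p_d*9.741945] = 5.286756
  V(2,+0) = exp(-r*dt) * [p_u*0.000000 + p_m*0.000000 + p_d*5.077946] = 0.991127
  V(2,+1) = exp(-r*dt) * [p_u*0.000000 + p_m*0.000000 + p_d*0.000000] = 0.000000
  V(2,+2) = exp(-r*dt) * [p_u*0.000000 + p_m*0.000000 + p_d*0.000000] = 0.000000
  V(1,-1) = exp(-r*dt) * [p_u*0.991127 + p_m*5.286756 + p_d*9.747017] = 5.563877
  V(1,+0) = exp(-r*dt) * [p_u*0.000000 + p_m*0.991127 + p_d*5.286756] = 1.692634
  V(1,+1) = exp(-r*dt) * [p_u*0.000000 + p_m*0.000000 + p_d*0.991127] = 0.193451
  V(0,+0) = exp(-r*dt) * [p_u*0.193451 + p_m*1.692634 + p_d*5.563877] = 2.241120


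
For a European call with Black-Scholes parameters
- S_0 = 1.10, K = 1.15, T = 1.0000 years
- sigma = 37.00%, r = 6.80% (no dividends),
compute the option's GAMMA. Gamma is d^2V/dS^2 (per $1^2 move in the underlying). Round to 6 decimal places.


Answer: Gamma = 0.950366

Derivation:
d1 = 0.2486438849; d2 = -0.1213561151
phi(d1) = 0.3867988750; exp(-qT) = 1.0000000000; exp(-rT) = 0.9342604736
Gamma = exp(-qT) * phi(d1) / (S * sigma * sqrt(T)) = 1.0000000000 * 0.3867988750 / (1.1000 * 0.3700 * 1.0000000000) = 0.950366


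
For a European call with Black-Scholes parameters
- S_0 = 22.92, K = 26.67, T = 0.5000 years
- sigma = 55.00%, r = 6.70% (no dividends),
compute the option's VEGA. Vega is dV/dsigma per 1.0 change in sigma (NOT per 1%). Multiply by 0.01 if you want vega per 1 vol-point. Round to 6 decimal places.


Answer: Vega = 6.427293

Derivation:
d1 = -0.1090344421; d2 = -0.4979431717
phi(d1) = 0.3965779000; exp(-qT) = 1.0000000000; exp(-rT) = 0.9670549112
Vega = S * exp(-qT) * phi(d1) * sqrt(T) = 22.9200 * 1.0000000000 * 0.3965779000 * 0.7071067812 = 6.427293


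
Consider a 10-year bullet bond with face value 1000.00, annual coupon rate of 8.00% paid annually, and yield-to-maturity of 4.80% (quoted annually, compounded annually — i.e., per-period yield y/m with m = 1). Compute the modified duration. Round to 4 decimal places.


Coupon per period c = face * coupon_rate / m = 80.000000
Periods per year m = 1; per-period yield y/m = 0.048000
Number of cashflows N = 10
Cashflows (t years, CF_t, discount factor 1/(1+y/m)^(m*t), PV):
  t = 1.0000: CF_t = 80.000000, DF = 0.954198, PV = 76.335878
  t = 2.0000: CF_t = 80.000000, DF = 0.910495, PV = 72.839578
  t = 3.0000: CF_t = 80.000000, DF = 0.868793, PV = 69.503414
  t = 4.0000: CF_t = 80.000000, DF = 0.829001, PV = 66.320052
  t = 5.0000: CF_t = 80.000000, DF = 0.791031, PV = 63.282492
  t = 6.0000: CF_t = 80.000000, DF = 0.754801, PV = 60.384057
  t = 7.0000: CF_t = 80.000000, DF = 0.720230, PV = 57.618375
  t = 8.0000: CF_t = 80.000000, DF = 0.687242, PV = 54.979366
  t = 9.0000: CF_t = 80.000000, DF = 0.655765, PV = 52.461227
  t = 10.0000: CF_t = 1080.000000, DF = 0.625730, PV = 675.788705
Price P = sum_t PV_t = 1249.513145
First compute Macaulay numerator sum_t t * PV_t:
  t * PV_t at t = 1.0000: 76.335878
  t * PV_t at t = 2.0000: 145.679156
  t * PV_t at t = 3.0000: 208.510243
  t * PV_t at t = 4.0000: 265.280207
  t * PV_t at t = 5.0000: 316.412461
  t * PV_t at t = 6.0000: 362.304344
  t * PV_t at t = 7.0000: 403.328627
  t * PV_t at t = 8.0000: 439.834926
  t * PV_t at t = 9.0000: 472.151042
  t * PV_t at t = 10.0000: 6757.887053
Macaulay duration D = 9447.723938 / 1249.513145 = 7.561124
Modified duration = D / (1 + y/m) = 7.561124 / (1 + 0.048000) = 7.214813

Answer: Modified duration = 7.2148


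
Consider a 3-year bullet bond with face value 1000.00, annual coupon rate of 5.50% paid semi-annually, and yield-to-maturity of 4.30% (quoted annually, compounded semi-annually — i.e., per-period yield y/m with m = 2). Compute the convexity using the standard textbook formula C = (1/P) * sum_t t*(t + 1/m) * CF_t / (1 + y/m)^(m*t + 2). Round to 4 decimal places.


Answer: Convexity = 9.2160

Derivation:
Coupon per period c = face * coupon_rate / m = 27.500000
Periods per year m = 2; per-period yield y/m = 0.021500
Number of cashflows N = 6
Cashflows (t years, CF_t, discount factor 1/(1+y/m)^(m*t), PV):
  t = 0.5000: CF_t = 27.500000, DF = 0.978953, PV = 26.921194
  t = 1.0000: CF_t = 27.500000, DF = 0.958348, PV = 26.354571
  t = 1.5000: CF_t = 27.500000, DF = 0.938177, PV = 25.799874
  t = 2.0000: CF_t = 27.500000, DF = 0.918431, PV = 25.256851
  t = 2.5000: CF_t = 27.500000, DF = 0.899100, PV = 24.725258
  t = 3.0000: CF_t = 1027.500000, DF = 0.880177, PV = 904.381364
Price P = sum_t PV_t = 1033.439113
Convexity numerator sum_t t*(t + 1/m) * CF_t / (1+y/m)^(m*t + 2):
  t = 0.5000: term = 12.899937
  t = 1.0000: term = 37.885277
  t = 1.5000: term = 74.175775
  t = 2.0000: term = 121.024270
  t = 2.5000: term = 177.715522
  t = 3.0000: term = 9100.477115
Convexity = (1/P) * sum = 9524.177896 / 1033.439113 = 9.216003


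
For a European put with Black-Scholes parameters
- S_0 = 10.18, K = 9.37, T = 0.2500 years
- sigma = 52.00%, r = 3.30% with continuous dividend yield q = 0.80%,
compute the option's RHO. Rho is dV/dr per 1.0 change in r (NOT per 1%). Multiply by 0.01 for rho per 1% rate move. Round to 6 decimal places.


d1 = 0.4729304418; d2 = 0.2129304418
phi(d1) = 0.3567321230; exp(-qT) = 0.9980019987; exp(-rT) = 0.9917839379
N(-d2) = 0.4156906088
Rho = -K*T*exp(-rT)*N(-d2) = -9.3700 * 0.2500 * 0.9917839379 * 0.4156906088 = -0.965755

Answer: Rho = -0.965755


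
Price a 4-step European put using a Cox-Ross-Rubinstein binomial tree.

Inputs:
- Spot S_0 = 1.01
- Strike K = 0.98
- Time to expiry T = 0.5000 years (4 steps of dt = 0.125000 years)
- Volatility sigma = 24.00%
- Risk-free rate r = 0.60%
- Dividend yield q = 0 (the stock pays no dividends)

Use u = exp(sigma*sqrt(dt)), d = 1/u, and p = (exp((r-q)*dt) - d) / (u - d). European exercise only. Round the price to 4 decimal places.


Answer: Price = V(0,0) = 0.0525

Derivation:
dt = T/N = 0.125000
u = exp(sigma*sqrt(dt)) = 1.088557; d = 1/u = 0.918647
p = (exp((r-q)*dt) - d) / (u - d) = 0.483215
Discount per step: exp(-r*dt) = 0.999250
Stock lattice S(k, i) with i counting down-moves:
  k=0: S(0,0) = 1.0100
  k=1: S(1,0) = 1.0994; S(1,1) = 0.9278
  k=2: S(2,0) = 1.1968; S(2,1) = 1.0100; S(2,2) = 0.8524
  k=3: S(3,0) = 1.3028; S(3,1) = 1.0994; S(3,2) = 0.9278; S(3,3) = 0.7830
  k=4: S(4,0) = 1.4182; S(4,1) = 1.1968; S(4,2) = 1.0100; S(4,3) = 0.8524; S(4,4) = 0.7193
Terminal payoffs V(N, i) = max(K - S_T, 0):
  V(4,0) = 0.000000; V(4,1) = 0.000000; V(4,2) = 0.000000; V(4,3) = 0.127648; V(4,4) = 0.260689
Backward induction: V(k, i) = exp(-r*dt) * [p * V(k+1, i) + (1-p) * V(k+1, i+1)].
  V(3,0) = exp(-r*dt) * [p*0.000000 + (1-p)*0.000000] = 0.000000
  V(3,1) = exp(-r*dt) * [p*0.000000 + (1-p)*0.000000] = 0.000000
  V(3,2) = exp(-r*dt) * [p*0.000000 + (1-p)*0.127648] = 0.065917
  V(3,3) = exp(-r*dt) * [p*0.127648 + (1-p)*0.260689] = 0.196254
  V(2,0) = exp(-r*dt) * [p*0.000000 + (1-p)*0.000000] = 0.000000
  V(2,1) = exp(-r*dt) * [p*0.000000 + (1-p)*0.065917] = 0.034039
  V(2,2) = exp(-r*dt) * [p*0.065917 + (1-p)*0.196254] = 0.133173
  V(1,0) = exp(-r*dt) * [p*0.000000 + (1-p)*0.034039] = 0.017578
  V(1,1) = exp(-r*dt) * [p*0.034039 + (1-p)*0.133173] = 0.085206
  V(0,0) = exp(-r*dt) * [p*0.017578 + (1-p)*0.085206] = 0.052488


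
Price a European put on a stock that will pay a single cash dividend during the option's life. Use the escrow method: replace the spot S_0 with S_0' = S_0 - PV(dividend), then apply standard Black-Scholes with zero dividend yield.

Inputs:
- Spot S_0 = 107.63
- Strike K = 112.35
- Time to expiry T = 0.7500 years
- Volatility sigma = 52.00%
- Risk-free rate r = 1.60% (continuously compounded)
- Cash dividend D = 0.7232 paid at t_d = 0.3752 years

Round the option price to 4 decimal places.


Answer: Price = 21.5273

Derivation:
PV(D) = D * exp(-r * t_d) = 0.7232 * 0.99401478 = 0.71887149
S_0' = S_0 - PV(D) = 107.6300 - 0.71887149 = 106.91112851
d1 = (ln(S_0'/K) + (r + sigma^2/2)*T) / (sigma*sqrt(T)) = 0.14162606
d2 = d1 - sigma*sqrt(T) = -0.30870715
exp(-rT) = 0.98807171
N(-d1) = 0.44368769; N(-d2) = 0.62122785
P = K * exp(-rT) * N(-d2) - S_0' * N(-d1) = 112.3500 * 0.98807171 * 0.62122785 - 106.91112851 * 0.44368769 = 21.5273


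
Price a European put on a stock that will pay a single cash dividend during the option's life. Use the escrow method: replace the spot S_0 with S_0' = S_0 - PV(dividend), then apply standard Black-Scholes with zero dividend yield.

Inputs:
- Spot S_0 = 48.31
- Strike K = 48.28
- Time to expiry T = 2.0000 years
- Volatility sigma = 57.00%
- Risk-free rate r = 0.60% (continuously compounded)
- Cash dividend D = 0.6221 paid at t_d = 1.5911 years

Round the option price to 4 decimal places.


PV(D) = D * exp(-r * t_d) = 0.6221 * 0.99049882 = 0.61618932
S_0' = S_0 - PV(D) = 48.3100 - 0.61618932 = 47.69381068
d1 = (ln(S_0'/K) + (r + sigma^2/2)*T) / (sigma*sqrt(T)) = 0.40278320
d2 = d1 - sigma*sqrt(T) = -0.40331853
exp(-rT) = 0.98807171
N(-d1) = 0.34355386; N(-d2) = 0.65664304
P = K * exp(-rT) * N(-d2) - S_0' * N(-d1) = 48.2800 * 0.98807171 * 0.65664304 - 47.69381068 * 0.34355386 = 14.9392

Answer: Price = 14.9392


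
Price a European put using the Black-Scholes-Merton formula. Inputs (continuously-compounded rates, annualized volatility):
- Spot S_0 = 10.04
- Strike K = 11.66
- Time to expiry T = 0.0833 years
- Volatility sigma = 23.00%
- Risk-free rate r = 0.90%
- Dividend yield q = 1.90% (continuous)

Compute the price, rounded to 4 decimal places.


Answer: Price = 1.6300

Derivation:
d1 = (ln(S/K) + (r - q + 0.5*sigma^2) * T) / (sigma * sqrt(T)) = -2.23278570
d2 = d1 - sigma * sqrt(T) = -2.29916770
exp(-rT) = 0.99925058; exp(-qT) = 0.99841855
P = K * exp(-rT) * N(-d2) - S_0 * exp(-qT) * N(-d1)
N(-d1) = 0.98721846; N(-d2) = 0.98925229
P = 11.6600 * 0.99925058 * 0.98925229 - 10.0400 * 0.99841855 * 0.98721846 = 1.6300


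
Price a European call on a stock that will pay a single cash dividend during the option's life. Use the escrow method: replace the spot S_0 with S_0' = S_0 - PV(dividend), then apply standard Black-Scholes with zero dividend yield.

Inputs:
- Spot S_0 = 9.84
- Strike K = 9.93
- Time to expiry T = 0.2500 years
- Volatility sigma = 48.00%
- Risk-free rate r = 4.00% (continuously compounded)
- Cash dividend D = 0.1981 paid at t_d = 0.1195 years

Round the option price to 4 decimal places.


PV(D) = D * exp(-r * t_d) = 0.1981 * 0.99523141 = 0.19715534
S_0' = S_0 - PV(D) = 9.8400 - 0.19715534 = 9.64284466
d1 = (ln(S_0'/K) + (r + sigma^2/2)*T) / (sigma*sqrt(T)) = 0.03939865
d2 = d1 - sigma*sqrt(T) = -0.20060135
exp(-rT) = 0.99004983
N(d1) = 0.51571372; N(d2) = 0.42050515
C = S_0' * N(d1) - K * exp(-rT) * N(d2) = 9.64284466 * 0.51571372 - 9.9300 * 0.99004983 * 0.42050515 = 0.8389

Answer: Price = 0.8389


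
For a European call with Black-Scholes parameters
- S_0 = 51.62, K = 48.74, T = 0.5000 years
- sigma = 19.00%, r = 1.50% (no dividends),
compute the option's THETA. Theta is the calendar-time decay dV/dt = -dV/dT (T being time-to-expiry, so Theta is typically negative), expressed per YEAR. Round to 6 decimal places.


d1 = 0.5503088007; d2 = 0.4159585122
phi(d1) = 0.3428855979; exp(-qT) = 1.0000000000; exp(-rT) = 0.9925280548
Theta = -S*exp(-qT)*phi(d1)*sigma/(2*sqrt(T)) - r*K*exp(-rT)*N(d2) + q*S*exp(-qT)*N(d1)
N(d1) = 0.7089462055; N(d2) = 0.6612798190; sqrt(T) = 0.7071067812
Term 1 = -51.6200 * 1.0000000000 * 0.3428855979 * 0.1900 / (2 * 0.7071067812) = -2.3779671306
Term 2 = -0.0150 * 48.7400 * 0.9925280548 * 0.6612798190 = -0.4798492765
Term 3 = 0 (no dividend yield, q = 0)
Theta = -2.3779671306 + (-0.4798492765) + (0.0000000000) = -2.857816

Answer: Theta = -2.857816


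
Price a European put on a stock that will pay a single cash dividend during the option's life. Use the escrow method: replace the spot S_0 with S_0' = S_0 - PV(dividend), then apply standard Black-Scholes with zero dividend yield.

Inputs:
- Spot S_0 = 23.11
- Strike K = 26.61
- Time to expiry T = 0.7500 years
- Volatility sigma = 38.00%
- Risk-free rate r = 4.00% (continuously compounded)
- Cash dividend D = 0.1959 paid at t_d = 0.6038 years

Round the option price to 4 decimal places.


PV(D) = D * exp(-r * t_d) = 0.1959 * 0.97613733 = 0.19122530
S_0' = S_0 - PV(D) = 23.1100 - 0.19122530 = 22.91877470
d1 = (ln(S_0'/K) + (r + sigma^2/2)*T) / (sigma*sqrt(T)) = -0.19806352
d2 = d1 - sigma*sqrt(T) = -0.52715317
exp(-rT) = 0.97044553
N(-d1) = 0.57850232; N(-d2) = 0.70095639
P = K * exp(-rT) * N(-d2) - S_0' * N(-d1) = 26.6100 * 0.97044553 * 0.70095639 - 22.91877470 * 0.57850232 = 4.8426

Answer: Price = 4.8426


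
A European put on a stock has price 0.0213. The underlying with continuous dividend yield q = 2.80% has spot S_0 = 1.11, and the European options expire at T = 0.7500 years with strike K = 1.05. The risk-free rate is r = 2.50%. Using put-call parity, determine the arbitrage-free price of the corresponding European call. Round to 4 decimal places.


Put-call parity: C - P = S_0 * exp(-qT) - K * exp(-rT).
S_0 * exp(-qT) = 1.1100 * 0.97921896 = 1.08693305
K * exp(-rT) = 1.0500 * 0.98142469 = 1.03049592
C = P + S*exp(-qT) - K*exp(-rT)
C = 0.0213 + 1.08693305 - 1.03049592 = 0.0777

Answer: Call price = 0.0777


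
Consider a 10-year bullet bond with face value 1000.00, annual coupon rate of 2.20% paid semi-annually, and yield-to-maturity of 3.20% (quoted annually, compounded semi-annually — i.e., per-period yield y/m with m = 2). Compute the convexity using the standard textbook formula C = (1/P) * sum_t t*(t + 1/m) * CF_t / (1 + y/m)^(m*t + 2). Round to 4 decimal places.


Coupon per period c = face * coupon_rate / m = 11.000000
Periods per year m = 2; per-period yield y/m = 0.016000
Number of cashflows N = 20
Cashflows (t years, CF_t, discount factor 1/(1+y/m)^(m*t), PV):
  t = 0.5000: CF_t = 11.000000, DF = 0.984252, PV = 10.826772
  t = 1.0000: CF_t = 11.000000, DF = 0.968752, PV = 10.656271
  t = 1.5000: CF_t = 11.000000, DF = 0.953496, PV = 10.488456
  t = 2.0000: CF_t = 11.000000, DF = 0.938480, PV = 10.323283
  t = 2.5000: CF_t = 11.000000, DF = 0.923701, PV = 10.160712
  t = 3.0000: CF_t = 11.000000, DF = 0.909155, PV = 10.000701
  t = 3.5000: CF_t = 11.000000, DF = 0.894837, PV = 9.843210
  t = 4.0000: CF_t = 11.000000, DF = 0.880745, PV = 9.688198
  t = 4.5000: CF_t = 11.000000, DF = 0.866875, PV = 9.535628
  t = 5.0000: CF_t = 11.000000, DF = 0.853224, PV = 9.385461
  t = 5.5000: CF_t = 11.000000, DF = 0.839787, PV = 9.237658
  t = 6.0000: CF_t = 11.000000, DF = 0.826562, PV = 9.092183
  t = 6.5000: CF_t = 11.000000, DF = 0.813545, PV = 8.948999
  t = 7.0000: CF_t = 11.000000, DF = 0.800734, PV = 8.808070
  t = 7.5000: CF_t = 11.000000, DF = 0.788124, PV = 8.669361
  t = 8.0000: CF_t = 11.000000, DF = 0.775712, PV = 8.532835
  t = 8.5000: CF_t = 11.000000, DF = 0.763496, PV = 8.398460
  t = 9.0000: CF_t = 11.000000, DF = 0.751473, PV = 8.266201
  t = 9.5000: CF_t = 11.000000, DF = 0.739639, PV = 8.136024
  t = 10.0000: CF_t = 1011.000000, DF = 0.727991, PV = 735.998614
Price P = sum_t PV_t = 914.997099
Convexity numerator sum_t t*(t + 1/m) * CF_t / (1+y/m)^(m*t + 2):
  t = 0.5000: term = 5.244228
  t = 1.0000: term = 15.484925
  t = 1.5000: term = 30.482136
  t = 2.0000: term = 50.003504
  t = 2.5000: term = 73.824071
  t = 3.0000: term = 101.726083
  t = 3.5000: term = 133.498796
  t = 4.0000: term = 168.938297
  t = 4.5000: term = 207.847314
  t = 5.0000: term = 250.035045
  t = 5.5000: term = 295.316982
  t = 6.0000: term = 343.514743
  t = 6.5000: term = 394.455906
  t = 7.0000: term = 447.973848
  t = 7.5000: term = 503.907591
  t = 8.0000: term = 562.101643
  t = 8.5000: term = 622.405855
  t = 9.0000: term = 684.675269
  t = 9.5000: term = 748.769979
  t = 10.0000: term = 74865.008772
Convexity = (1/P) * sum = 80505.214986 / 914.997099 = 87.984120

Answer: Convexity = 87.9841


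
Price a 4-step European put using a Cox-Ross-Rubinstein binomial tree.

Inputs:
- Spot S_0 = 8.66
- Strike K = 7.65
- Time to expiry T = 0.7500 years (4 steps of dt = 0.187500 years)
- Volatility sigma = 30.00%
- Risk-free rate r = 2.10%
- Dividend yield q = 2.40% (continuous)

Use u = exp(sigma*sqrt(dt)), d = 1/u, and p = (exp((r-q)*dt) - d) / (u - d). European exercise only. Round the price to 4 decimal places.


Answer: Price = V(0,0) = 0.4729

Derivation:
dt = T/N = 0.187500
u = exp(sigma*sqrt(dt)) = 1.138719; d = 1/u = 0.878180
p = (exp((r-q)*dt) - d) / (u - d) = 0.465411
Discount per step: exp(-r*dt) = 0.996070
Stock lattice S(k, i) with i counting down-moves:
  k=0: S(0,0) = 8.6600
  k=1: S(1,0) = 9.8613; S(1,1) = 7.6050
  k=2: S(2,0) = 11.2293; S(2,1) = 8.6600; S(2,2) = 6.6786
  k=3: S(3,0) = 12.7870; S(3,1) = 9.8613; S(3,2) = 7.6050; S(3,3) = 5.8650
  k=4: S(4,0) = 14.5608; S(4,1) = 11.2293; S(4,2) = 8.6600; S(4,3) = 6.6786; S(4,4) = 5.1505
Terminal payoffs V(N, i) = max(K - S_T, 0):
  V(4,0) = 0.000000; V(4,1) = 0.000000; V(4,2) = 0.000000; V(4,3) = 0.971409; V(4,4) = 2.499471
Backward induction: V(k, i) = exp(-r*dt) * [p * V(k+1, i) + (1-p) * V(k+1, i+1)].
  V(3,0) = exp(-r*dt) * [p*0.000000 + (1-p)*0.000000] = 0.000000
  V(3,1) = exp(-r*dt) * [p*0.000000 + (1-p)*0.000000] = 0.000000
  V(3,2) = exp(-r*dt) * [p*0.000000 + (1-p)*0.971409] = 0.517263
  V(3,3) = exp(-r*dt) * [p*0.971409 + (1-p)*2.499471] = 1.781266
  V(2,0) = exp(-r*dt) * [p*0.000000 + (1-p)*0.000000] = 0.000000
  V(2,1) = exp(-r*dt) * [p*0.000000 + (1-p)*0.517263] = 0.275436
  V(2,2) = exp(-r*dt) * [p*0.517263 + (1-p)*1.781266] = 1.188297
  V(1,0) = exp(-r*dt) * [p*0.000000 + (1-p)*0.275436] = 0.146667
  V(1,1) = exp(-r*dt) * [p*0.275436 + (1-p)*1.188297] = 0.760441
  V(0,0) = exp(-r*dt) * [p*0.146667 + (1-p)*0.760441] = 0.472918


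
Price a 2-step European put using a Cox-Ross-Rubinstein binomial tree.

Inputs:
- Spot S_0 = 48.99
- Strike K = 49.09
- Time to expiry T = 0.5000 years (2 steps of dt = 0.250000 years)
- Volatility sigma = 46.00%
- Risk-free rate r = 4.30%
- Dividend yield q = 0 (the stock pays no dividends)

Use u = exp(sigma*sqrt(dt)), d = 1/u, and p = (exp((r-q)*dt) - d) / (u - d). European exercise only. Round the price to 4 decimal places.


dt = T/N = 0.250000
u = exp(sigma*sqrt(dt)) = 1.258600; d = 1/u = 0.794534
p = (exp((r-q)*dt) - d) / (u - d) = 0.466042
Discount per step: exp(-r*dt) = 0.989308
Stock lattice S(k, i) with i counting down-moves:
  k=0: S(0,0) = 48.9900
  k=1: S(1,0) = 61.6588; S(1,1) = 38.9242
  k=2: S(2,0) = 77.6038; S(2,1) = 48.9900; S(2,2) = 30.9266
Terminal payoffs V(N, i) = max(K - S_T, 0):
  V(2,0) = 0.000000; V(2,1) = 0.100000; V(2,2) = 18.163414
Backward induction: V(k, i) = exp(-r*dt) * [p * V(k+1, i) + (1-p) * V(k+1, i+1)].
  V(1,0) = exp(-r*dt) * [p*0.000000 + (1-p)*0.100000] = 0.052825
  V(1,1) = exp(-r*dt) * [p*0.100000 + (1-p)*18.163414] = 9.640908
  V(0,0) = exp(-r*dt) * [p*0.052825 + (1-p)*9.640908] = 5.117153

Answer: Price = V(0,0) = 5.1172
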